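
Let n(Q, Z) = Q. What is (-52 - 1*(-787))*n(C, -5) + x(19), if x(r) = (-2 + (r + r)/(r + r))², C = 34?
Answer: 24991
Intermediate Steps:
x(r) = 1 (x(r) = (-2 + (2*r)/((2*r)))² = (-2 + (2*r)*(1/(2*r)))² = (-2 + 1)² = (-1)² = 1)
(-52 - 1*(-787))*n(C, -5) + x(19) = (-52 - 1*(-787))*34 + 1 = (-52 + 787)*34 + 1 = 735*34 + 1 = 24990 + 1 = 24991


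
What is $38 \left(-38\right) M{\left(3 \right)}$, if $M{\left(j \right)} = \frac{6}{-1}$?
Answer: $8664$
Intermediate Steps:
$M{\left(j \right)} = -6$ ($M{\left(j \right)} = 6 \left(-1\right) = -6$)
$38 \left(-38\right) M{\left(3 \right)} = 38 \left(-38\right) \left(-6\right) = \left(-1444\right) \left(-6\right) = 8664$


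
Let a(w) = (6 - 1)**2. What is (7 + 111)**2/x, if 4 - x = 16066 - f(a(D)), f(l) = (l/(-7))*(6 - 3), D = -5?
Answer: -97468/112509 ≈ -0.86631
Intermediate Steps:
a(w) = 25 (a(w) = 5**2 = 25)
f(l) = -3*l/7 (f(l) = (l*(-1/7))*3 = -l/7*3 = -3*l/7)
x = -112509/7 (x = 4 - (16066 - (-3)*25/7) = 4 - (16066 - 1*(-75/7)) = 4 - (16066 + 75/7) = 4 - 1*112537/7 = 4 - 112537/7 = -112509/7 ≈ -16073.)
(7 + 111)**2/x = (7 + 111)**2/(-112509/7) = 118**2*(-7/112509) = 13924*(-7/112509) = -97468/112509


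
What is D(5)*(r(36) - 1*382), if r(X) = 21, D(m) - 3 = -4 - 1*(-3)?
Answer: -722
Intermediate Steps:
D(m) = 2 (D(m) = 3 + (-4 - 1*(-3)) = 3 + (-4 + 3) = 3 - 1 = 2)
D(5)*(r(36) - 1*382) = 2*(21 - 1*382) = 2*(21 - 382) = 2*(-361) = -722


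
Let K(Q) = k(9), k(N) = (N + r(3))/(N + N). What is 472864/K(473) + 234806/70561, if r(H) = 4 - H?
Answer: 300292984366/352805 ≈ 8.5116e+5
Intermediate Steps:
k(N) = (1 + N)/(2*N) (k(N) = (N + (4 - 1*3))/(N + N) = (N + (4 - 3))/((2*N)) = (N + 1)*(1/(2*N)) = (1 + N)*(1/(2*N)) = (1 + N)/(2*N))
K(Q) = 5/9 (K(Q) = (½)*(1 + 9)/9 = (½)*(⅑)*10 = 5/9)
472864/K(473) + 234806/70561 = 472864/(5/9) + 234806/70561 = 472864*(9/5) + 234806*(1/70561) = 4255776/5 + 234806/70561 = 300292984366/352805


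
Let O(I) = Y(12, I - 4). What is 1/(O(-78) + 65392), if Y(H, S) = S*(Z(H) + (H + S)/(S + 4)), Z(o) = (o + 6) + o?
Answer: 39/2451478 ≈ 1.5909e-5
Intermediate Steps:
Z(o) = 6 + 2*o (Z(o) = (6 + o) + o = 6 + 2*o)
Y(H, S) = S*(6 + 2*H + (H + S)/(4 + S)) (Y(H, S) = S*((6 + 2*H) + (H + S)/(S + 4)) = S*((6 + 2*H) + (H + S)/(4 + S)) = S*(6 + 2*H + (H + S)/(4 + S)))
O(I) = (-4 + I)*(8 + 31*I)/I (O(I) = (I - 4)*(24 + (I - 4) + 9*12 + 2*(I - 4)*(3 + 12))/(4 + (I - 4)) = (-4 + I)*(24 + (-4 + I) + 108 + 2*(-4 + I)*15)/(4 + (-4 + I)) = (-4 + I)*(24 + (-4 + I) + 108 + (-120 + 30*I))/I = (-4 + I)*(8 + 31*I)/I)
1/(O(-78) + 65392) = 1/((-116 - 32/(-78) + 31*(-78)) + 65392) = 1/((-116 - 32*(-1/78) - 2418) + 65392) = 1/((-116 + 16/39 - 2418) + 65392) = 1/(-98810/39 + 65392) = 1/(2451478/39) = 39/2451478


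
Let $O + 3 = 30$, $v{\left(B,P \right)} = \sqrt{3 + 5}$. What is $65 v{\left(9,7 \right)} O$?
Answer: $3510 \sqrt{2} \approx 4963.9$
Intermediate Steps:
$v{\left(B,P \right)} = 2 \sqrt{2}$ ($v{\left(B,P \right)} = \sqrt{8} = 2 \sqrt{2}$)
$O = 27$ ($O = -3 + 30 = 27$)
$65 v{\left(9,7 \right)} O = 65 \cdot 2 \sqrt{2} \cdot 27 = 130 \sqrt{2} \cdot 27 = 3510 \sqrt{2}$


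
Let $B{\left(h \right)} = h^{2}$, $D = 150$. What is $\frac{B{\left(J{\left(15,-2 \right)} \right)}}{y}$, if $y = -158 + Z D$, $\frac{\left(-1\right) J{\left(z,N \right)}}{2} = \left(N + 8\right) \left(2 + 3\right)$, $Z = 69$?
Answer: $\frac{225}{637} \approx 0.35322$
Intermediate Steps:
$J{\left(z,N \right)} = -80 - 10 N$ ($J{\left(z,N \right)} = - 2 \left(N + 8\right) \left(2 + 3\right) = - 2 \left(8 + N\right) 5 = - 2 \left(40 + 5 N\right) = -80 - 10 N$)
$y = 10192$ ($y = -158 + 69 \cdot 150 = -158 + 10350 = 10192$)
$\frac{B{\left(J{\left(15,-2 \right)} \right)}}{y} = \frac{\left(-80 - -20\right)^{2}}{10192} = \left(-80 + 20\right)^{2} \cdot \frac{1}{10192} = \left(-60\right)^{2} \cdot \frac{1}{10192} = 3600 \cdot \frac{1}{10192} = \frac{225}{637}$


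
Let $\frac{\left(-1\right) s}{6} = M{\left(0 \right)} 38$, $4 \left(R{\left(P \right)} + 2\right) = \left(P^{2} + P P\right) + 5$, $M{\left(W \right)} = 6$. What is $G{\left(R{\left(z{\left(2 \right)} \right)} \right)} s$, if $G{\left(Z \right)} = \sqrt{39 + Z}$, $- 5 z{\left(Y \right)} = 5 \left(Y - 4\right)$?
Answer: $- 684 \sqrt{161} \approx -8679.0$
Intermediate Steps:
$z{\left(Y \right)} = 4 - Y$ ($z{\left(Y \right)} = - \frac{5 \left(Y - 4\right)}{5} = - \frac{5 \left(-4 + Y\right)}{5} = - \frac{-20 + 5 Y}{5} = 4 - Y$)
$R{\left(P \right)} = - \frac{3}{4} + \frac{P^{2}}{2}$ ($R{\left(P \right)} = -2 + \frac{\left(P^{2} + P P\right) + 5}{4} = -2 + \frac{\left(P^{2} + P^{2}\right) + 5}{4} = -2 + \frac{2 P^{2} + 5}{4} = -2 + \frac{5 + 2 P^{2}}{4} = -2 + \left(\frac{5}{4} + \frac{P^{2}}{2}\right) = - \frac{3}{4} + \frac{P^{2}}{2}$)
$s = -1368$ ($s = - 6 \cdot 6 \cdot 38 = \left(-6\right) 228 = -1368$)
$G{\left(R{\left(z{\left(2 \right)} \right)} \right)} s = \sqrt{39 - \left(\frac{3}{4} - \frac{\left(4 - 2\right)^{2}}{2}\right)} \left(-1368\right) = \sqrt{39 - \left(\frac{3}{4} - \frac{2^{2}}{2}\right)} \left(-1368\right) = \sqrt{39 + \left(- \frac{3}{4} + \frac{1}{2} \cdot 4\right)} \left(-1368\right) = \sqrt{39 + \left(- \frac{3}{4} + 2\right)} \left(-1368\right) = \sqrt{39 + \frac{5}{4}} \left(-1368\right) = \sqrt{\frac{161}{4}} \left(-1368\right) = \frac{\sqrt{161}}{2} \left(-1368\right) = - 684 \sqrt{161}$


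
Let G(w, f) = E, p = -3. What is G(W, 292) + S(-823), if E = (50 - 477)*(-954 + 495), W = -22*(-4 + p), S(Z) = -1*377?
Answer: 195616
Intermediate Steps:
S(Z) = -377
W = 154 (W = -22*(-4 - 3) = -22*(-7) = 154)
E = 195993 (E = -427*(-459) = 195993)
G(w, f) = 195993
G(W, 292) + S(-823) = 195993 - 377 = 195616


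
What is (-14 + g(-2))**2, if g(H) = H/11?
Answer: 24336/121 ≈ 201.12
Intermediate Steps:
g(H) = H/11 (g(H) = H*(1/11) = H/11)
(-14 + g(-2))**2 = (-14 + (1/11)*(-2))**2 = (-14 - 2/11)**2 = (-156/11)**2 = 24336/121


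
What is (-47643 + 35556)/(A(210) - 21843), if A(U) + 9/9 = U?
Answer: 12087/21634 ≈ 0.55870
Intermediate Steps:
A(U) = -1 + U
(-47643 + 35556)/(A(210) - 21843) = (-47643 + 35556)/((-1 + 210) - 21843) = -12087/(209 - 21843) = -12087/(-21634) = -12087*(-1/21634) = 12087/21634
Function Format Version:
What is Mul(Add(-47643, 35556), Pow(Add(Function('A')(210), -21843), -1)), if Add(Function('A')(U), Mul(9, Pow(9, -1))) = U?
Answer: Rational(12087, 21634) ≈ 0.55870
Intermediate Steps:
Function('A')(U) = Add(-1, U)
Mul(Add(-47643, 35556), Pow(Add(Function('A')(210), -21843), -1)) = Mul(Add(-47643, 35556), Pow(Add(Add(-1, 210), -21843), -1)) = Mul(-12087, Pow(Add(209, -21843), -1)) = Mul(-12087, Pow(-21634, -1)) = Mul(-12087, Rational(-1, 21634)) = Rational(12087, 21634)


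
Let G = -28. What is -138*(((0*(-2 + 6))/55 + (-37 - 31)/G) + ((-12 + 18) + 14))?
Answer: -21666/7 ≈ -3095.1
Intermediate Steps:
-138*(((0*(-2 + 6))/55 + (-37 - 31)/G) + ((-12 + 18) + 14)) = -138*(((0*(-2 + 6))/55 + (-37 - 31)/(-28)) + ((-12 + 18) + 14)) = -138*(((0*4)*(1/55) - 68*(-1/28)) + (6 + 14)) = -138*((0*(1/55) + 17/7) + 20) = -138*((0 + 17/7) + 20) = -138*(17/7 + 20) = -138*157/7 = -21666/7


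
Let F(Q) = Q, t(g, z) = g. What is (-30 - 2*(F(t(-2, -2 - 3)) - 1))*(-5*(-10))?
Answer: -1200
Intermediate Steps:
(-30 - 2*(F(t(-2, -2 - 3)) - 1))*(-5*(-10)) = (-30 - 2*(-2 - 1))*(-5*(-10)) = (-30 - 2*(-3))*50 = (-30 + 6)*50 = -24*50 = -1200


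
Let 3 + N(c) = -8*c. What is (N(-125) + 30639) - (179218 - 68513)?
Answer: -79069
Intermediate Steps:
N(c) = -3 - 8*c
(N(-125) + 30639) - (179218 - 68513) = ((-3 - 8*(-125)) + 30639) - (179218 - 68513) = ((-3 + 1000) + 30639) - 1*110705 = (997 + 30639) - 110705 = 31636 - 110705 = -79069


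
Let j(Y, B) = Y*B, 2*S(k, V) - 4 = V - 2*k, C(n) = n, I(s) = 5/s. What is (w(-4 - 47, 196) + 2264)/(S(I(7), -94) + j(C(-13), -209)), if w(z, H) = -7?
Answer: 15799/18699 ≈ 0.84491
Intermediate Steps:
S(k, V) = 2 + V/2 - k (S(k, V) = 2 + (V - 2*k)/2 = 2 + (V/2 - k) = 2 + V/2 - k)
j(Y, B) = B*Y
(w(-4 - 47, 196) + 2264)/(S(I(7), -94) + j(C(-13), -209)) = (-7 + 2264)/((2 + (1/2)*(-94) - 5/7) - 209*(-13)) = 2257/((2 - 47 - 5/7) + 2717) = 2257/(-320/7 + 2717) = 2257/(18699/7) = 2257*(7/18699) = 15799/18699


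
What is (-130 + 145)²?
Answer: 225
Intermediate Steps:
(-130 + 145)² = 15² = 225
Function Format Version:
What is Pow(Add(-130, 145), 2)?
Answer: 225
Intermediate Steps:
Pow(Add(-130, 145), 2) = Pow(15, 2) = 225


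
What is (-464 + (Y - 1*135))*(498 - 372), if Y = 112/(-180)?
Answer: -377762/5 ≈ -75552.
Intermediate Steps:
Y = -28/45 (Y = 112*(-1/180) = -28/45 ≈ -0.62222)
(-464 + (Y - 1*135))*(498 - 372) = (-464 + (-28/45 - 1*135))*(498 - 372) = (-464 + (-28/45 - 135))*126 = (-464 - 6103/45)*126 = -26983/45*126 = -377762/5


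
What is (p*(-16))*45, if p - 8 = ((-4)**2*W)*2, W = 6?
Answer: -144000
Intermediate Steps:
p = 200 (p = 8 + ((-4)**2*6)*2 = 8 + (16*6)*2 = 8 + 96*2 = 8 + 192 = 200)
(p*(-16))*45 = (200*(-16))*45 = -3200*45 = -144000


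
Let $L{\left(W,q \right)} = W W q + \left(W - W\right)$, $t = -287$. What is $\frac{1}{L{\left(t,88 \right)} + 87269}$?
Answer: $\frac{1}{7335741} \approx 1.3632 \cdot 10^{-7}$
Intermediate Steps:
$L{\left(W,q \right)} = q W^{2}$ ($L{\left(W,q \right)} = W^{2} q + 0 = q W^{2} + 0 = q W^{2}$)
$\frac{1}{L{\left(t,88 \right)} + 87269} = \frac{1}{88 \left(-287\right)^{2} + 87269} = \frac{1}{88 \cdot 82369 + 87269} = \frac{1}{7248472 + 87269} = \frac{1}{7335741}$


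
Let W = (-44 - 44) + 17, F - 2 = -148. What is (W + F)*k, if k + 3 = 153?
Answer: -32550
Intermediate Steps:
F = -146 (F = 2 - 148 = -146)
k = 150 (k = -3 + 153 = 150)
W = -71 (W = -88 + 17 = -71)
(W + F)*k = (-71 - 146)*150 = -217*150 = -32550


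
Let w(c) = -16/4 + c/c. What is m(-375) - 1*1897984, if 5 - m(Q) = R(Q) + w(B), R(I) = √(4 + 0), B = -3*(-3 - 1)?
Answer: -1897978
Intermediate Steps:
B = 12 (B = -3*(-4) = 12)
w(c) = -3 (w(c) = -16*¼ + 1 = -4 + 1 = -3)
R(I) = 2 (R(I) = √4 = 2)
m(Q) = 6 (m(Q) = 5 - (2 - 3) = 5 - 1*(-1) = 5 + 1 = 6)
m(-375) - 1*1897984 = 6 - 1*1897984 = 6 - 1897984 = -1897978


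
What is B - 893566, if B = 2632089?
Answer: 1738523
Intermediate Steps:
B - 893566 = 2632089 - 893566 = 1738523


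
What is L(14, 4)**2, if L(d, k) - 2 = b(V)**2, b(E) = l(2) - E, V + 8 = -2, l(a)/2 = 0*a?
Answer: 10404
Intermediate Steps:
l(a) = 0 (l(a) = 2*(0*a) = 2*0 = 0)
V = -10 (V = -8 - 2 = -10)
b(E) = -E (b(E) = 0 - E = -E)
L(d, k) = 102 (L(d, k) = 2 + (-1*(-10))**2 = 2 + 10**2 = 2 + 100 = 102)
L(14, 4)**2 = 102**2 = 10404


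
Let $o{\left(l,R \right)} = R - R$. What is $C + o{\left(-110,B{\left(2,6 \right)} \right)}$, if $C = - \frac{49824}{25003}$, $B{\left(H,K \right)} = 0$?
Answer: $- \frac{49824}{25003} \approx -1.9927$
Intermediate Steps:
$o{\left(l,R \right)} = 0$
$C = - \frac{49824}{25003}$ ($C = \left(-49824\right) \frac{1}{25003} = - \frac{49824}{25003} \approx -1.9927$)
$C + o{\left(-110,B{\left(2,6 \right)} \right)} = - \frac{49824}{25003} + 0 = - \frac{49824}{25003}$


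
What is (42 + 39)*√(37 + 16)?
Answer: 81*√53 ≈ 589.69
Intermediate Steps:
(42 + 39)*√(37 + 16) = 81*√53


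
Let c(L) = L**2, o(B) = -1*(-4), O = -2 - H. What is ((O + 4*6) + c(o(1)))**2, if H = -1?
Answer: 1521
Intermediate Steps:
O = -1 (O = -2 - 1*(-1) = -2 + 1 = -1)
o(B) = 4
((O + 4*6) + c(o(1)))**2 = ((-1 + 4*6) + 4**2)**2 = ((-1 + 24) + 16)**2 = (23 + 16)**2 = 39**2 = 1521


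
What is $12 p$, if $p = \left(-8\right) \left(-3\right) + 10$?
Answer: $408$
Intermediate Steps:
$p = 34$ ($p = 24 + 10 = 34$)
$12 p = 12 \cdot 34 = 408$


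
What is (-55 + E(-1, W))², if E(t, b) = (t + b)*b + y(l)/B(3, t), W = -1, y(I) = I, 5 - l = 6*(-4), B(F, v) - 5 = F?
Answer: 156025/64 ≈ 2437.9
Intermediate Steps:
B(F, v) = 5 + F
l = 29 (l = 5 - 6*(-4) = 5 - 1*(-24) = 5 + 24 = 29)
E(t, b) = 29/8 + b*(b + t) (E(t, b) = (t + b)*b + 29/(5 + 3) = (b + t)*b + 29/8 = b*(b + t) + 29*(⅛) = b*(b + t) + 29/8 = 29/8 + b*(b + t))
(-55 + E(-1, W))² = (-55 + (29/8 + (-1)² - 1*(-1)))² = (-55 + (29/8 + 1 + 1))² = (-55 + 45/8)² = (-395/8)² = 156025/64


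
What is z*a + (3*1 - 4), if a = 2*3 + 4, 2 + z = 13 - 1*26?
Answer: -151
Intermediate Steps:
z = -15 (z = -2 + (13 - 1*26) = -2 + (13 - 26) = -2 - 13 = -15)
a = 10 (a = 6 + 4 = 10)
z*a + (3*1 - 4) = -15*10 + (3*1 - 4) = -150 + (3 - 4) = -150 - 1 = -151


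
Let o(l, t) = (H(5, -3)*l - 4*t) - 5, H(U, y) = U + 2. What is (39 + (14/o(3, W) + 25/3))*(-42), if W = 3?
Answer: -2135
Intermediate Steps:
H(U, y) = 2 + U
o(l, t) = -5 - 4*t + 7*l (o(l, t) = ((2 + 5)*l - 4*t) - 5 = (7*l - 4*t) - 5 = (-4*t + 7*l) - 5 = -5 - 4*t + 7*l)
(39 + (14/o(3, W) + 25/3))*(-42) = (39 + (14/(-5 - 4*3 + 7*3) + 25/3))*(-42) = (39 + (14/(-5 - 12 + 21) + 25*(⅓)))*(-42) = (39 + (14/4 + 25/3))*(-42) = (39 + (14*(¼) + 25/3))*(-42) = (39 + (7/2 + 25/3))*(-42) = (39 + 71/6)*(-42) = (305/6)*(-42) = -2135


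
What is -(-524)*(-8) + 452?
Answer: -3740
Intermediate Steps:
-(-524)*(-8) + 452 = -131*32 + 452 = -4192 + 452 = -3740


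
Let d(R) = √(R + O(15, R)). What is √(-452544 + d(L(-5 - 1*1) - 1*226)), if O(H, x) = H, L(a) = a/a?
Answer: √(-452544 + I*√210) ≈ 0.01 + 672.71*I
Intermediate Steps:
L(a) = 1
d(R) = √(15 + R) (d(R) = √(R + 15) = √(15 + R))
√(-452544 + d(L(-5 - 1*1) - 1*226)) = √(-452544 + √(15 + (1 - 1*226))) = √(-452544 + √(15 + (1 - 226))) = √(-452544 + √(15 - 225)) = √(-452544 + √(-210)) = √(-452544 + I*√210)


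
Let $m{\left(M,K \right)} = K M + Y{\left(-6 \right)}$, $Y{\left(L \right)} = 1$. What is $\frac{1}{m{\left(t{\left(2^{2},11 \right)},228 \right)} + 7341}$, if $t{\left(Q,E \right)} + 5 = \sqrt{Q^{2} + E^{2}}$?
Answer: $\frac{3101}{15671498} - \frac{57 \sqrt{137}}{7835749} \approx 0.00011273$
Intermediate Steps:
$t{\left(Q,E \right)} = -5 + \sqrt{E^{2} + Q^{2}}$ ($t{\left(Q,E \right)} = -5 + \sqrt{Q^{2} + E^{2}} = -5 + \sqrt{E^{2} + Q^{2}}$)
$m{\left(M,K \right)} = 1 + K M$ ($m{\left(M,K \right)} = K M + 1 = 1 + K M$)
$\frac{1}{m{\left(t{\left(2^{2},11 \right)},228 \right)} + 7341} = \frac{1}{\left(1 + 228 \left(-5 + \sqrt{11^{2} + \left(2^{2}\right)^{2}}\right)\right) + 7341} = \frac{1}{\left(1 + 228 \left(-5 + \sqrt{121 + 4^{2}}\right)\right) + 7341} = \frac{1}{\left(1 + 228 \left(-5 + \sqrt{121 + 16}\right)\right) + 7341} = \frac{1}{\left(1 + 228 \left(-5 + \sqrt{137}\right)\right) + 7341} = \frac{1}{\left(1 - \left(1140 - 228 \sqrt{137}\right)\right) + 7341} = \frac{1}{\left(-1139 + 228 \sqrt{137}\right) + 7341} = \frac{1}{6202 + 228 \sqrt{137}}$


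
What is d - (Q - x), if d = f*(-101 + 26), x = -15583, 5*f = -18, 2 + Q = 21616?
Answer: -36927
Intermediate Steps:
Q = 21614 (Q = -2 + 21616 = 21614)
f = -18/5 (f = (⅕)*(-18) = -18/5 ≈ -3.6000)
d = 270 (d = -18*(-101 + 26)/5 = -18/5*(-75) = 270)
d - (Q - x) = 270 - (21614 - 1*(-15583)) = 270 - (21614 + 15583) = 270 - 1*37197 = 270 - 37197 = -36927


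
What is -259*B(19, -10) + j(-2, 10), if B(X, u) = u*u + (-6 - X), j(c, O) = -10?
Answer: -19435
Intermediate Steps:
B(X, u) = -6 + u**2 - X (B(X, u) = u**2 + (-6 - X) = -6 + u**2 - X)
-259*B(19, -10) + j(-2, 10) = -259*(-6 + (-10)**2 - 1*19) - 10 = -259*(-6 + 100 - 19) - 10 = -259*75 - 10 = -19425 - 10 = -19435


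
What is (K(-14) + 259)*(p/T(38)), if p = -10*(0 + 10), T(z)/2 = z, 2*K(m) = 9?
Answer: -13175/38 ≈ -346.71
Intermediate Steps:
K(m) = 9/2 (K(m) = (1/2)*9 = 9/2)
T(z) = 2*z
p = -100 (p = -10*10 = -100)
(K(-14) + 259)*(p/T(38)) = (9/2 + 259)*(-100/(2*38)) = 527*(-100/76)/2 = 527*(-100*1/76)/2 = (527/2)*(-25/19) = -13175/38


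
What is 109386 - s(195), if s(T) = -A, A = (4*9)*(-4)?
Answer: 109242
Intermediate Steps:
A = -144 (A = 36*(-4) = -144)
s(T) = 144 (s(T) = -1*(-144) = 144)
109386 - s(195) = 109386 - 1*144 = 109386 - 144 = 109242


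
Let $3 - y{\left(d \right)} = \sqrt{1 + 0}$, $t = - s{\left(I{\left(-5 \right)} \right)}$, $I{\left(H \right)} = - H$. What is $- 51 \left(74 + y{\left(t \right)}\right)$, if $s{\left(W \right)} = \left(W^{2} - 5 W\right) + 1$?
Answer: $-3876$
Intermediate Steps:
$s{\left(W \right)} = 1 + W^{2} - 5 W$
$t = -1$ ($t = - (1 + \left(\left(-1\right) \left(-5\right)\right)^{2} - 5 \left(\left(-1\right) \left(-5\right)\right)) = - (1 + 5^{2} - 25) = - (1 + 25 - 25) = \left(-1\right) 1 = -1$)
$y{\left(d \right)} = 2$ ($y{\left(d \right)} = 3 - \sqrt{1 + 0} = 3 - \sqrt{1} = 3 - 1 = 2$)
$- 51 \left(74 + y{\left(t \right)}\right) = - 51 \left(74 + 2\right) = \left(-51\right) 76 = -3876$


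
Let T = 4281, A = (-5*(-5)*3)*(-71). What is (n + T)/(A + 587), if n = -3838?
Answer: -443/4738 ≈ -0.093499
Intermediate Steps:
A = -5325 (A = (25*3)*(-71) = 75*(-71) = -5325)
(n + T)/(A + 587) = (-3838 + 4281)/(-5325 + 587) = 443/(-4738) = 443*(-1/4738) = -443/4738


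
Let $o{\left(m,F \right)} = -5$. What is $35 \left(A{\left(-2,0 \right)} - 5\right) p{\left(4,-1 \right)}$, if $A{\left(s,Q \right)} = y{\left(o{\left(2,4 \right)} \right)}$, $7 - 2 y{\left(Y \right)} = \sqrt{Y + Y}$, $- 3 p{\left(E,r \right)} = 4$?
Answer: $70 + \frac{70 i \sqrt{10}}{3} \approx 70.0 + 73.786 i$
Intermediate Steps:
$p{\left(E,r \right)} = - \frac{4}{3}$ ($p{\left(E,r \right)} = \left(- \frac{1}{3}\right) 4 = - \frac{4}{3}$)
$y{\left(Y \right)} = \frac{7}{2} - \frac{\sqrt{2} \sqrt{Y}}{2}$ ($y{\left(Y \right)} = \frac{7}{2} - \frac{\sqrt{Y + Y}}{2} = \frac{7}{2} - \frac{\sqrt{2 Y}}{2} = \frac{7}{2} - \frac{\sqrt{2} \sqrt{Y}}{2}$)
$A{\left(s,Q \right)} = \frac{7}{2} - \frac{i \sqrt{10}}{2}$ ($A{\left(s,Q \right)} = \frac{7}{2} - \frac{\sqrt{2} \sqrt{-5}}{2} = \frac{7}{2} - \frac{\sqrt{2} i \sqrt{5}}{2} = \frac{7}{2} - \frac{i \sqrt{10}}{2}$)
$35 \left(A{\left(-2,0 \right)} - 5\right) p{\left(4,-1 \right)} = 35 \left(\left(\frac{7}{2} - \frac{i \sqrt{10}}{2}\right) - 5\right) \left(- \frac{4}{3}\right) = 35 \left(- \frac{3}{2} - \frac{i \sqrt{10}}{2}\right) \left(- \frac{4}{3}\right) = \left(- \frac{105}{2} - \frac{35 i \sqrt{10}}{2}\right) \left(- \frac{4}{3}\right) = 70 + \frac{70 i \sqrt{10}}{3}$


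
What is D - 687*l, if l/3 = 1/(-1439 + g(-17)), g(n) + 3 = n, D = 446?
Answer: 652775/1459 ≈ 447.41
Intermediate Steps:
g(n) = -3 + n
l = -3/1459 (l = 3/(-1439 + (-3 - 17)) = 3/(-1439 - 20) = 3/(-1459) = 3*(-1/1459) = -3/1459 ≈ -0.0020562)
D - 687*l = 446 - 687*(-3/1459) = 446 + 2061/1459 = 652775/1459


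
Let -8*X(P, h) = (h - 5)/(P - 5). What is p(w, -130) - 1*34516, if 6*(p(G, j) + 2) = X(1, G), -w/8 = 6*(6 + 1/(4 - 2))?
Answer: -6627773/192 ≈ -34520.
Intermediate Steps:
X(P, h) = -(-5 + h)/(8*(-5 + P)) (X(P, h) = -(h - 5)/(8*(P - 5)) = -(-5 + h)/(8*(-5 + P)))
w = -312 (w = -48*(6 + 1/(4 - 2)) = -48*(6 + 1/2) = -48*13/2 = -8*39 = -312)
p(G, j) = -389/192 + G/192 (p(G, j) = -2 + ((5 - G)/(8*(-5 + 1)))/6 = -2 + ((1/8)*(5 - G)/(-4))/6 = -2 + ((1/8)*(-1/4)*(5 - G))/6 = -2 + (-5/32 + G/32)/6 = -2 + (-5/192 + G/192) = -389/192 + G/192)
p(w, -130) - 1*34516 = (-389/192 + (1/192)*(-312)) - 1*34516 = (-389/192 - 13/8) - 34516 = -701/192 - 34516 = -6627773/192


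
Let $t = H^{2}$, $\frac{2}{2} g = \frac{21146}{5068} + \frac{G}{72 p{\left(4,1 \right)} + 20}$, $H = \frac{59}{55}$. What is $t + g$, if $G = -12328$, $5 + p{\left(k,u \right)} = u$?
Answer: $\frac{393410279}{7665350} \approx 51.323$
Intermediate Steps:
$H = \frac{59}{55}$ ($H = 59 \cdot \frac{1}{55} = \frac{59}{55} \approx 1.0727$)
$p{\left(k,u \right)} = -5 + u$
$g = \frac{127137}{2534}$ ($g = \frac{21146}{5068} - \frac{12328}{72 \left(-5 + 1\right) + 20} = 21146 \cdot \frac{1}{5068} - \frac{12328}{72 \left(-4\right) + 20} = \frac{10573}{2534} - \frac{12328}{-288 + 20} = \frac{10573}{2534} - \frac{12328}{-268} = \frac{10573}{2534} - -46 = \frac{10573}{2534} + 46 = \frac{127137}{2534} \approx 50.172$)
$t = \frac{3481}{3025}$ ($t = \left(\frac{59}{55}\right)^{2} = \frac{3481}{3025} \approx 1.1507$)
$t + g = \frac{3481}{3025} + \frac{127137}{2534} = \frac{393410279}{7665350}$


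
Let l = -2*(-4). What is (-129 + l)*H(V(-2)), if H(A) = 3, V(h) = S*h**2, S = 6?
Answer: -363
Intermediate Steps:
V(h) = 6*h**2
l = 8
(-129 + l)*H(V(-2)) = (-129 + 8)*3 = -121*3 = -363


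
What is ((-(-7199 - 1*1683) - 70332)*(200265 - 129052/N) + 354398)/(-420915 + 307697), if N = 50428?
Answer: 1583049745743/14564687 ≈ 1.0869e+5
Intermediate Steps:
((-(-7199 - 1*1683) - 70332)*(200265 - 129052/N) + 354398)/(-420915 + 307697) = ((-(-7199 - 1*1683) - 70332)*(200265 - 129052/50428) + 354398)/(-420915 + 307697) = ((-(-7199 - 1683) - 70332)*(200265 - 129052*1/50428) + 354398)/(-113218) = ((-1*(-8882) - 70332)*(200265 - 4609/1801) + 354398)*(-1/113218) = ((8882 - 70332)*(360672656/1801) + 354398)*(-1/113218) = (-61450*360672656/1801 + 354398)*(-1/113218) = (-22163334711200/1801 + 354398)*(-1/113218) = -22162696440402/1801*(-1/113218) = 1583049745743/14564687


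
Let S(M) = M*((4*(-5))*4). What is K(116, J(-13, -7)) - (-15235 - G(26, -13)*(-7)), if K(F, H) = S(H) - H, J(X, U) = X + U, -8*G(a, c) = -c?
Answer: 134931/8 ≈ 16866.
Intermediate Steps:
G(a, c) = c/8 (G(a, c) = -(-1)*c/8 = c/8)
S(M) = -80*M (S(M) = M*(-20*4) = M*(-80) = -80*M)
J(X, U) = U + X
K(F, H) = -81*H (K(F, H) = -80*H - H = -81*H)
K(116, J(-13, -7)) - (-15235 - G(26, -13)*(-7)) = -81*(-7 - 13) - (-15235 - (⅛)*(-13)*(-7)) = -81*(-20) - (-15235 - (-13)*(-7)/8) = 1620 - (-15235 - 1*91/8) = 1620 - (-15235 - 91/8) = 1620 - 1*(-121971/8) = 1620 + 121971/8 = 134931/8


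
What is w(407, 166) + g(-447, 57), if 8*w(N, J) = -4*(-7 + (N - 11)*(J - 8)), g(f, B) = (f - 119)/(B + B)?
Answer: -3566543/114 ≈ -31285.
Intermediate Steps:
g(f, B) = (-119 + f)/(2*B) (g(f, B) = (-119 + f)/((2*B)) = (-119 + f)*(1/(2*B)) = (-119 + f)/(2*B))
w(N, J) = 7/2 - (-11 + N)*(-8 + J)/2 (w(N, J) = (-4*(-7 + (N - 11)*(J - 8)))/8 = (-4*(-7 + (-11 + N)*(-8 + J)))/8 = (28 - 4*(-11 + N)*(-8 + J))/8 = 7/2 - (-11 + N)*(-8 + J)/2)
w(407, 166) + g(-447, 57) = (-81/2 + 4*407 + (11/2)*166 - 1/2*166*407) + (1/2)*(-119 - 447)/57 = (-81/2 + 1628 + 913 - 33781) + (1/2)*(1/57)*(-566) = -62561/2 - 283/57 = -3566543/114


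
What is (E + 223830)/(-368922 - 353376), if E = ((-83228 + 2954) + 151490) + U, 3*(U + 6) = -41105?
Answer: -844015/2166894 ≈ -0.38950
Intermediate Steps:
U = -41123/3 (U = -6 + (1/3)*(-41105) = -6 - 41105/3 = -41123/3 ≈ -13708.)
E = 172525/3 (E = ((-83228 + 2954) + 151490) - 41123/3 = (-80274 + 151490) - 41123/3 = 71216 - 41123/3 = 172525/3 ≈ 57508.)
(E + 223830)/(-368922 - 353376) = (172525/3 + 223830)/(-368922 - 353376) = (844015/3)/(-722298) = (844015/3)*(-1/722298) = -844015/2166894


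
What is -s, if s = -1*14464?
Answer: 14464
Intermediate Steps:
s = -14464
-s = -1*(-14464) = 14464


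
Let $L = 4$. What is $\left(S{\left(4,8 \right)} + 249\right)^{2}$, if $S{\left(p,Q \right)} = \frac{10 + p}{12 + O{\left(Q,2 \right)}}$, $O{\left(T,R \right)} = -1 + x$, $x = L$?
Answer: $\frac{14055001}{225} \approx 62467.0$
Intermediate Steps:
$x = 4$
$O{\left(T,R \right)} = 3$ ($O{\left(T,R \right)} = -1 + 4 = 3$)
$S{\left(p,Q \right)} = \frac{2}{3} + \frac{p}{15}$ ($S{\left(p,Q \right)} = \frac{10 + p}{12 + 3} = \frac{10 + p}{15} = \left(10 + p\right) \frac{1}{15} = \frac{2}{3} + \frac{p}{15}$)
$\left(S{\left(4,8 \right)} + 249\right)^{2} = \left(\left(\frac{2}{3} + \frac{1}{15} \cdot 4\right) + 249\right)^{2} = \left(\left(\frac{2}{3} + \frac{4}{15}\right) + 249\right)^{2} = \left(\frac{14}{15} + 249\right)^{2} = \left(\frac{3749}{15}\right)^{2} = \frac{14055001}{225}$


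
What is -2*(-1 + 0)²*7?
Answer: -14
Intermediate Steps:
-2*(-1 + 0)²*7 = -2*(-1)²*7 = -2*1*7 = -2*7 = -14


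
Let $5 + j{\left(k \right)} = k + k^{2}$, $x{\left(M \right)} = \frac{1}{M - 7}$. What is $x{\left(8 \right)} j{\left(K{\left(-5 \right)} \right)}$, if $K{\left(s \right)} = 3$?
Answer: $7$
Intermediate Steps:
$x{\left(M \right)} = \frac{1}{-7 + M}$
$j{\left(k \right)} = -5 + k + k^{2}$ ($j{\left(k \right)} = -5 + \left(k + k^{2}\right) = -5 + k + k^{2}$)
$x{\left(8 \right)} j{\left(K{\left(-5 \right)} \right)} = \frac{-5 + 3 + 3^{2}}{-7 + 8} = \frac{-5 + 3 + 9}{1} = 1 \cdot 7 = 7$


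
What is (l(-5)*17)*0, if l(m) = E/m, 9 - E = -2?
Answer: 0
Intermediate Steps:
E = 11 (E = 9 - 1*(-2) = 9 + 2 = 11)
l(m) = 11/m
(l(-5)*17)*0 = ((11/(-5))*17)*0 = ((11*(-⅕))*17)*0 = -11/5*17*0 = -187/5*0 = 0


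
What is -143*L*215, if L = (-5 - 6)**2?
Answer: -3720145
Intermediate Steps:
L = 121 (L = (-11)**2 = 121)
-143*L*215 = -143*121*215 = -17303*215 = -3720145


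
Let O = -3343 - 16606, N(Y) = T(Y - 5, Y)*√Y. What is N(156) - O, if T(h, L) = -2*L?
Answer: 19949 - 624*√39 ≈ 16052.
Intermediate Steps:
N(Y) = -2*Y^(3/2) (N(Y) = (-2*Y)*√Y = -2*Y^(3/2))
O = -19949
N(156) - O = -624*√39 - 1*(-19949) = -624*√39 + 19949 = 19949 - 624*√39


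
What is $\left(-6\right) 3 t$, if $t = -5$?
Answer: $90$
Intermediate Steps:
$\left(-6\right) 3 t = \left(-6\right) 3 \left(-5\right) = \left(-18\right) \left(-5\right) = 90$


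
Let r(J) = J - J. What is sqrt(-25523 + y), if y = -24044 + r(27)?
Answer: I*sqrt(49567) ≈ 222.64*I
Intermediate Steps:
r(J) = 0
y = -24044 (y = -24044 + 0 = -24044)
sqrt(-25523 + y) = sqrt(-25523 - 24044) = sqrt(-49567) = I*sqrt(49567)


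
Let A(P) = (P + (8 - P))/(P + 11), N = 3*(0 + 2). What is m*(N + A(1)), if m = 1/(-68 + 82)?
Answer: 10/21 ≈ 0.47619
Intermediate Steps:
m = 1/14 ≈ 0.071429
N = 6 (N = 3*2 = 6)
A(P) = 8/(11 + P)
m*(N + A(1)) = (6 + 8/(11 + 1))/14 = (6 + 8/12)/14 = (6 + 8*(1/12))/14 = (6 + 2/3)/14 = (1/14)*(20/3) = 10/21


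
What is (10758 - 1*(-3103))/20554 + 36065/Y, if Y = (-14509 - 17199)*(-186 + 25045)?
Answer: 5462451636541/8100631200644 ≈ 0.67432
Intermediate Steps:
Y = -788229172 (Y = -31708*24859 = -788229172)
(10758 - 1*(-3103))/20554 + 36065/Y = (10758 - 1*(-3103))/20554 + 36065/(-788229172) = (10758 + 3103)*(1/20554) + 36065*(-1/788229172) = 13861*(1/20554) - 36065/788229172 = 13861/20554 - 36065/788229172 = 5462451636541/8100631200644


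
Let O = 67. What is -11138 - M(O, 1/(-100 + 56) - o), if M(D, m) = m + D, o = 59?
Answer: -490423/44 ≈ -11146.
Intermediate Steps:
M(D, m) = D + m
-11138 - M(O, 1/(-100 + 56) - o) = -11138 - (67 + (1/(-100 + 56) - 1*59)) = -11138 - (67 + (1/(-44) - 59)) = -11138 - (67 + (-1/44 - 59)) = -11138 - (67 - 2597/44) = -11138 - 1*351/44 = -11138 - 351/44 = -490423/44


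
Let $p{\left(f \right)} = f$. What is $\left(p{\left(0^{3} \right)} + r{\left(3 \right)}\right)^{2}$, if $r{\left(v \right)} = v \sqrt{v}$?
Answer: $27$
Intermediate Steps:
$r{\left(v \right)} = v^{\frac{3}{2}}$
$\left(p{\left(0^{3} \right)} + r{\left(3 \right)}\right)^{2} = \left(0^{3} + 3^{\frac{3}{2}}\right)^{2} = \left(0 + 3 \sqrt{3}\right)^{2} = \left(3 \sqrt{3}\right)^{2} = 27$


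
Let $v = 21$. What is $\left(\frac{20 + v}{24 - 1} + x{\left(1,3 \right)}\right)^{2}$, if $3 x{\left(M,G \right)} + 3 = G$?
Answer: $\frac{1681}{529} \approx 3.1777$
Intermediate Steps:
$x{\left(M,G \right)} = -1 + \frac{G}{3}$
$\left(\frac{20 + v}{24 - 1} + x{\left(1,3 \right)}\right)^{2} = \left(\frac{20 + 21}{24 - 1} + \left(-1 + \frac{1}{3} \cdot 3\right)\right)^{2} = \left(\frac{41}{23} + \left(-1 + 1\right)\right)^{2} = \left(41 \cdot \frac{1}{23} + 0\right)^{2} = \left(\frac{41}{23} + 0\right)^{2} = \left(\frac{41}{23}\right)^{2} = \frac{1681}{529}$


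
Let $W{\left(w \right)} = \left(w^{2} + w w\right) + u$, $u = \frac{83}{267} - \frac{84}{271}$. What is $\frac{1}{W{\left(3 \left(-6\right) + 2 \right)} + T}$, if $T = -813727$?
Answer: $- \frac{72357}{58841797690} \approx -1.2297 \cdot 10^{-6}$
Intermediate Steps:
$u = \frac{65}{72357}$ ($u = 83 \cdot \frac{1}{267} - \frac{84}{271} = \frac{83}{267} - \frac{84}{271} = \frac{65}{72357} \approx 0.00089832$)
$W{\left(w \right)} = \frac{65}{72357} + 2 w^{2}$ ($W{\left(w \right)} = \left(w^{2} + w w\right) + \frac{65}{72357} = \left(w^{2} + w^{2}\right) + \frac{65}{72357} = 2 w^{2} + \frac{65}{72357} = \frac{65}{72357} + 2 w^{2}$)
$\frac{1}{W{\left(3 \left(-6\right) + 2 \right)} + T} = \frac{1}{\left(\frac{65}{72357} + 2 \left(3 \left(-6\right) + 2\right)^{2}\right) - 813727} = \frac{1}{\left(\frac{65}{72357} + 2 \left(-18 + 2\right)^{2}\right) - 813727} = \frac{1}{\left(\frac{65}{72357} + 2 \left(-16\right)^{2}\right) - 813727} = \frac{1}{\left(\frac{65}{72357} + 2 \cdot 256\right) - 813727} = \frac{1}{\left(\frac{65}{72357} + 512\right) - 813727} = \frac{1}{\frac{37046849}{72357} - 813727} = \frac{1}{- \frac{58841797690}{72357}} = - \frac{72357}{58841797690}$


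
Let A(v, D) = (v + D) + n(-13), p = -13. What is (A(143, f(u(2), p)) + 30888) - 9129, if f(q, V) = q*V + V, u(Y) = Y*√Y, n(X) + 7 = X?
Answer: 21869 - 26*√2 ≈ 21832.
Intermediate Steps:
n(X) = -7 + X
u(Y) = Y^(3/2)
f(q, V) = V + V*q (f(q, V) = V*q + V = V + V*q)
A(v, D) = -20 + D + v (A(v, D) = (v + D) + (-7 - 13) = (D + v) - 20 = -20 + D + v)
(A(143, f(u(2), p)) + 30888) - 9129 = ((-20 - 13*(1 + 2^(3/2)) + 143) + 30888) - 9129 = ((-20 - 13*(1 + 2*√2) + 143) + 30888) - 9129 = ((-20 + (-13 - 26*√2) + 143) + 30888) - 9129 = ((110 - 26*√2) + 30888) - 9129 = (30998 - 26*√2) - 9129 = 21869 - 26*√2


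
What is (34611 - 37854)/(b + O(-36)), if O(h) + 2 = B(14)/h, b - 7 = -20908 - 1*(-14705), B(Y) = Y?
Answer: 58374/111571 ≈ 0.52320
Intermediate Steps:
b = -6196 (b = 7 + (-20908 - 1*(-14705)) = 7 + (-20908 + 14705) = 7 - 6203 = -6196)
O(h) = -2 + 14/h
(34611 - 37854)/(b + O(-36)) = (34611 - 37854)/(-6196 + (-2 + 14/(-36))) = -3243/(-6196 + (-2 + 14*(-1/36))) = -3243/(-6196 + (-2 - 7/18)) = -3243/(-6196 - 43/18) = -3243/(-111571/18) = -3243*(-18/111571) = 58374/111571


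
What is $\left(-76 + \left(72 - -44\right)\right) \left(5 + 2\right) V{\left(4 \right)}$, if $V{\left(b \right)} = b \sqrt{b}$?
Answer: $2240$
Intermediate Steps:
$V{\left(b \right)} = b^{\frac{3}{2}}$
$\left(-76 + \left(72 - -44\right)\right) \left(5 + 2\right) V{\left(4 \right)} = \left(-76 + \left(72 - -44\right)\right) \left(5 + 2\right) 4^{\frac{3}{2}} = \left(-76 + \left(72 + 44\right)\right) 7 \cdot 8 = \left(-76 + 116\right) 56 = 40 \cdot 56 = 2240$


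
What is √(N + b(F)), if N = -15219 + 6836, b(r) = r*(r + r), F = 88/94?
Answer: 5*I*√740567/47 ≈ 91.549*I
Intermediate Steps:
F = 44/47 (F = 88*(1/94) = 44/47 ≈ 0.93617)
b(r) = 2*r² (b(r) = r*(2*r) = 2*r²)
N = -8383
√(N + b(F)) = √(-8383 + 2*(44/47)²) = √(-8383 + 2*(1936/2209)) = √(-8383 + 3872/2209) = √(-18514175/2209) = 5*I*√740567/47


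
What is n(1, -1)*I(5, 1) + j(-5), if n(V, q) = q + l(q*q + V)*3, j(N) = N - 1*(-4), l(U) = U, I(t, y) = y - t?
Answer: -21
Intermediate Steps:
j(N) = 4 + N (j(N) = N + 4 = 4 + N)
n(V, q) = q + 3*V + 3*q**2 (n(V, q) = q + (q*q + V)*3 = q + (q**2 + V)*3 = q + (V + q**2)*3 = q + (3*V + 3*q**2) = q + 3*V + 3*q**2)
n(1, -1)*I(5, 1) + j(-5) = (-1 + 3*1 + 3*(-1)**2)*(1 - 1*5) + (4 - 5) = (-1 + 3 + 3*1)*(1 - 5) - 1 = (-1 + 3 + 3)*(-4) - 1 = 5*(-4) - 1 = -20 - 1 = -21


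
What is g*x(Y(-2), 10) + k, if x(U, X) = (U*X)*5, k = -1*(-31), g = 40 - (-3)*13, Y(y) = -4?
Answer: -15769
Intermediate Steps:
g = 79 (g = 40 - 1*(-39) = 40 + 39 = 79)
k = 31
x(U, X) = 5*U*X
g*x(Y(-2), 10) + k = 79*(5*(-4)*10) + 31 = 79*(-200) + 31 = -15800 + 31 = -15769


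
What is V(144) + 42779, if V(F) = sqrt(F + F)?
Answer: 42779 + 12*sqrt(2) ≈ 42796.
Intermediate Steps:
V(F) = sqrt(2)*sqrt(F) (V(F) = sqrt(2*F) = sqrt(2)*sqrt(F))
V(144) + 42779 = sqrt(2)*sqrt(144) + 42779 = sqrt(2)*12 + 42779 = 12*sqrt(2) + 42779 = 42779 + 12*sqrt(2)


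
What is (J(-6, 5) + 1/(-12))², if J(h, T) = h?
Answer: 5329/144 ≈ 37.007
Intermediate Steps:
(J(-6, 5) + 1/(-12))² = (-6 + 1/(-12))² = (-6 - 1/12)² = (-73/12)² = 5329/144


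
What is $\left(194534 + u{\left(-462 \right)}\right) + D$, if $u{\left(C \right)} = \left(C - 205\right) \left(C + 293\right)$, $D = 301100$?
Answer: $608357$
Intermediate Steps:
$u{\left(C \right)} = \left(-205 + C\right) \left(293 + C\right)$
$\left(194534 + u{\left(-462 \right)}\right) + D = \left(194534 + \left(-60065 + \left(-462\right)^{2} + 88 \left(-462\right)\right)\right) + 301100 = \left(194534 - -112723\right) + 301100 = \left(194534 + 112723\right) + 301100 = 307257 + 301100 = 608357$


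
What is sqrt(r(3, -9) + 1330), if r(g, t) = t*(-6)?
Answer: 2*sqrt(346) ≈ 37.202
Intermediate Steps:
r(g, t) = -6*t
sqrt(r(3, -9) + 1330) = sqrt(-6*(-9) + 1330) = sqrt(54 + 1330) = sqrt(1384) = 2*sqrt(346)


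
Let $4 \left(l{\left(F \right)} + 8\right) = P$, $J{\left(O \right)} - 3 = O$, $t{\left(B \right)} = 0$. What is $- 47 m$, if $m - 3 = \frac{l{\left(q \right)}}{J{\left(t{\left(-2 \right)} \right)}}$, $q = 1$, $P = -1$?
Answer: $- \frac{47}{4} \approx -11.75$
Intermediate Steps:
$J{\left(O \right)} = 3 + O$
$l{\left(F \right)} = - \frac{33}{4}$ ($l{\left(F \right)} = -8 + \frac{1}{4} \left(-1\right) = -8 - \frac{1}{4} = - \frac{33}{4}$)
$m = \frac{1}{4}$ ($m = 3 - \frac{33}{4 \left(3 + 0\right)} = 3 - \frac{33}{4 \cdot 3} = 3 - \frac{11}{4} = \frac{1}{4} \approx 0.25$)
$- 47 m = \left(-47\right) \frac{1}{4} = - \frac{47}{4}$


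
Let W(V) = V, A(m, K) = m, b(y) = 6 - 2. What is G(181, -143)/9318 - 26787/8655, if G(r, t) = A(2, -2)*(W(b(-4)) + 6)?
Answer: -41571361/13441215 ≈ -3.0928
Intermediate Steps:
b(y) = 4
G(r, t) = 20 (G(r, t) = 2*(4 + 6) = 2*10 = 20)
G(181, -143)/9318 - 26787/8655 = 20/9318 - 26787/8655 = 20*(1/9318) - 26787*1/8655 = 10/4659 - 8929/2885 = -41571361/13441215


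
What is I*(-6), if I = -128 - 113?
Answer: 1446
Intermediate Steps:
I = -241
I*(-6) = -241*(-6) = 1446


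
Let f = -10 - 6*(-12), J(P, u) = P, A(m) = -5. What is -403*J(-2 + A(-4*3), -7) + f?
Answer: 2883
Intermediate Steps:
f = 62 (f = -10 + 72 = 62)
-403*J(-2 + A(-4*3), -7) + f = -403*(-2 - 5) + 62 = -403*(-7) + 62 = 2821 + 62 = 2883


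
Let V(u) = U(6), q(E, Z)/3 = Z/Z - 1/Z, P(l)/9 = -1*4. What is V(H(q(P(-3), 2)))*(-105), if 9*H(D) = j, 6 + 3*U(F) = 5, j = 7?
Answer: 35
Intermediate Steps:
P(l) = -36 (P(l) = 9*(-1*4) = 9*(-4) = -36)
q(E, Z) = 3 - 3/Z (q(E, Z) = 3*(Z/Z - 1/Z) = 3*(1 - 1/Z) = 3 - 3/Z)
U(F) = -1/3 (U(F) = -2 + (1/3)*5 = -2 + 5/3 = -1/3)
H(D) = 7/9 (H(D) = (1/9)*7 = 7/9)
V(u) = -1/3
V(H(q(P(-3), 2)))*(-105) = -1/3*(-105) = 35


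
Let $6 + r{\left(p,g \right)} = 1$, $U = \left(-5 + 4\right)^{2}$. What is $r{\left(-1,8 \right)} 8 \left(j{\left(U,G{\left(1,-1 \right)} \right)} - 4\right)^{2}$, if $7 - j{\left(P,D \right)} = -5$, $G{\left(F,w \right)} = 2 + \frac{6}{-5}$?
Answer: $-2560$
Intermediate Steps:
$U = 1$ ($U = \left(-1\right)^{2} = 1$)
$r{\left(p,g \right)} = -5$ ($r{\left(p,g \right)} = -6 + 1 = -5$)
$G{\left(F,w \right)} = \frac{4}{5}$ ($G{\left(F,w \right)} = 2 + 6 \left(- \frac{1}{5}\right) = 2 - \frac{6}{5} = \frac{4}{5}$)
$j{\left(P,D \right)} = 12$ ($j{\left(P,D \right)} = 7 - -5 = 7 + 5 = 12$)
$r{\left(-1,8 \right)} 8 \left(j{\left(U,G{\left(1,-1 \right)} \right)} - 4\right)^{2} = \left(-5\right) 8 \left(12 - 4\right)^{2} = - 40 \cdot 8^{2} = \left(-40\right) 64 = -2560$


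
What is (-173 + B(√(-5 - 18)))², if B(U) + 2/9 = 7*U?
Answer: 2339194/81 - 21826*I*√23/9 ≈ 28879.0 - 11630.0*I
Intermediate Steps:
B(U) = -2/9 + 7*U
(-173 + B(√(-5 - 18)))² = (-173 + (-2/9 + 7*√(-5 - 18)))² = (-173 + (-2/9 + 7*√(-23)))² = (-173 + (-2/9 + 7*(I*√23)))² = (-173 + (-2/9 + 7*I*√23))² = (-1559/9 + 7*I*√23)²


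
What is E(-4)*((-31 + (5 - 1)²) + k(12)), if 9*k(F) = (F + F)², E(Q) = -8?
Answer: -392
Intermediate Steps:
k(F) = 4*F²/9 (k(F) = (F + F)²/9 = (2*F)²/9 = (4*F²)/9 = 4*F²/9)
E(-4)*((-31 + (5 - 1)²) + k(12)) = -8*((-31 + (5 - 1)²) + (4/9)*12²) = -8*((-31 + 4²) + (4/9)*144) = -8*((-31 + 16) + 64) = -8*(-15 + 64) = -8*49 = -392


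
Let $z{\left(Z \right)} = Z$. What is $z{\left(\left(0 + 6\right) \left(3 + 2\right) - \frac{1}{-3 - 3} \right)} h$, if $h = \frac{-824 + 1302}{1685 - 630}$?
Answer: $\frac{43259}{3165} \approx 13.668$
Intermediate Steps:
$h = \frac{478}{1055} \approx 0.45308$
$z{\left(\left(0 + 6\right) \left(3 + 2\right) - \frac{1}{-3 - 3} \right)} h = \left(\left(0 + 6\right) \left(3 + 2\right) - \frac{1}{-3 - 3}\right) \frac{478}{1055} = \left(6 \cdot 5 - \frac{1}{-6}\right) \frac{478}{1055} = \left(30 - - \frac{1}{6}\right) \frac{478}{1055} = \left(30 + \frac{1}{6}\right) \frac{478}{1055} = \frac{181}{6} \cdot \frac{478}{1055} = \frac{43259}{3165}$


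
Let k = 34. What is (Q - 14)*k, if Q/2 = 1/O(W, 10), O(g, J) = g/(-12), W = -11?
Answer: -4420/11 ≈ -401.82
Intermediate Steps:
O(g, J) = -g/12 (O(g, J) = g*(-1/12) = -g/12)
Q = 24/11 (Q = 2/((-1/12*(-11))) = 2/(11/12) = 2*(12/11) = 24/11 ≈ 2.1818)
(Q - 14)*k = (24/11 - 14)*34 = -130/11*34 = -4420/11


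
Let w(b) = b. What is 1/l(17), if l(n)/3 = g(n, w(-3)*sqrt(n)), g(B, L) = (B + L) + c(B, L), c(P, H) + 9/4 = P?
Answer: 508/41043 + 16*sqrt(17)/13681 ≈ 0.017199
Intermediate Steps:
c(P, H) = -9/4 + P
g(B, L) = -9/4 + L + 2*B (g(B, L) = (B + L) + (-9/4 + B) = -9/4 + L + 2*B)
l(n) = -27/4 - 9*sqrt(n) + 6*n (l(n) = 3*(-9/4 - 3*sqrt(n) + 2*n) = -27/4 - 9*sqrt(n) + 6*n)
1/l(17) = 1/(-27/4 - 9*sqrt(17) + 6*17) = 1/(-27/4 - 9*sqrt(17) + 102) = 1/(381/4 - 9*sqrt(17))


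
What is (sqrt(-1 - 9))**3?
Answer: -10*I*sqrt(10) ≈ -31.623*I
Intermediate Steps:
(sqrt(-1 - 9))**3 = (sqrt(-10))**3 = (I*sqrt(10))**3 = -10*I*sqrt(10)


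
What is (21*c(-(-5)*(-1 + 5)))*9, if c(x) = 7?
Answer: 1323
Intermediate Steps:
(21*c(-(-5)*(-1 + 5)))*9 = (21*7)*9 = 147*9 = 1323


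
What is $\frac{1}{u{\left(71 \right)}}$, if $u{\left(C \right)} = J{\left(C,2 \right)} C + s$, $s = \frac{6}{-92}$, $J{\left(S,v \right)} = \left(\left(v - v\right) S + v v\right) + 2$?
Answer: $\frac{46}{19593} \approx 0.0023478$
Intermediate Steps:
$J{\left(S,v \right)} = 2 + v^{2}$ ($J{\left(S,v \right)} = \left(0 S + v^{2}\right) + 2 = \left(0 + v^{2}\right) + 2 = v^{2} + 2 = 2 + v^{2}$)
$s = - \frac{3}{46}$ ($s = 6 \left(- \frac{1}{92}\right) = - \frac{3}{46} \approx -0.065217$)
$u{\left(C \right)} = - \frac{3}{46} + 6 C$ ($u{\left(C \right)} = \left(2 + 2^{2}\right) C - \frac{3}{46} = \left(2 + 4\right) C - \frac{3}{46} = 6 C - \frac{3}{46} = - \frac{3}{46} + 6 C$)
$\frac{1}{u{\left(71 \right)}} = \frac{1}{- \frac{3}{46} + 6 \cdot 71} = \frac{1}{- \frac{3}{46} + 426} = \frac{1}{\frac{19593}{46}} = \frac{46}{19593}$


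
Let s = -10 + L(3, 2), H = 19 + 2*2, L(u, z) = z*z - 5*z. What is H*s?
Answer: -368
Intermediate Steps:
L(u, z) = z² - 5*z
H = 23 (H = 19 + 4 = 23)
s = -16 (s = -10 + 2*(-5 + 2) = -10 + 2*(-3) = -10 - 6 = -16)
H*s = 23*(-16) = -368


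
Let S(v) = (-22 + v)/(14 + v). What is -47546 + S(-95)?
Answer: -427901/9 ≈ -47545.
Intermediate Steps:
S(v) = (-22 + v)/(14 + v)
-47546 + S(-95) = -47546 + (-22 - 95)/(14 - 95) = -47546 - 117/(-81) = -47546 - 1/81*(-117) = -47546 + 13/9 = -427901/9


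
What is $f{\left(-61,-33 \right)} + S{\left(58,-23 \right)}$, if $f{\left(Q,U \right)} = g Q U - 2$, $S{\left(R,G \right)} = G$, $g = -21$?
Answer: $-42298$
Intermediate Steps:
$f{\left(Q,U \right)} = -2 - 21 Q U$ ($f{\left(Q,U \right)} = - 21 Q U - 2 = -2 - 21 Q U$)
$f{\left(-61,-33 \right)} + S{\left(58,-23 \right)} = \left(-2 - \left(-1281\right) \left(-33\right)\right) - 23 = \left(-2 - 42273\right) - 23 = -42275 - 23 = -42298$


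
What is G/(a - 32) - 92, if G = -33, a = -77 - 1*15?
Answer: -11375/124 ≈ -91.734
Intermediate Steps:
a = -92 (a = -77 - 15 = -92)
G/(a - 32) - 92 = -33/(-92 - 32) - 92 = -33/(-124) - 92 = -1/124*(-33) - 92 = 33/124 - 92 = -11375/124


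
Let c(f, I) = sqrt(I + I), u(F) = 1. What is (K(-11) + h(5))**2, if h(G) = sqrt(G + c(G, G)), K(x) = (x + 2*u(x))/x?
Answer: (9 + 11*sqrt(5 + sqrt(10)))**2/121 ≈ 13.507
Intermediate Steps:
c(f, I) = sqrt(2)*sqrt(I) (c(f, I) = sqrt(2*I) = sqrt(2)*sqrt(I))
K(x) = (2 + x)/x (K(x) = (x + 2*1)/x = (x + 2)/x = (2 + x)/x)
h(G) = sqrt(G + sqrt(2)*sqrt(G))
(K(-11) + h(5))**2 = ((2 - 11)/(-11) + sqrt(5 + sqrt(2)*sqrt(5)))**2 = (-1/11*(-9) + sqrt(5 + sqrt(10)))**2 = (9/11 + sqrt(5 + sqrt(10)))**2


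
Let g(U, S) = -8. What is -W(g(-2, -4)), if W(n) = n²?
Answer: -64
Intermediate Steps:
-W(g(-2, -4)) = -1*(-8)² = -1*64 = -64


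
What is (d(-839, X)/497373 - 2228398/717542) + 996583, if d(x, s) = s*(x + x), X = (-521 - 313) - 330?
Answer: 59277805132939898/59481002861 ≈ 9.9658e+5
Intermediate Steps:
X = -1164 (X = -834 - 330 = -1164)
d(x, s) = 2*s*x (d(x, s) = s*(2*x) = 2*s*x)
(d(-839, X)/497373 - 2228398/717542) + 996583 = ((2*(-1164)*(-839))/497373 - 2228398/717542) + 996583 = (1953192*(1/497373) - 2228398*1/717542) + 996583 = (651064/165791 - 1114199/358771) + 996583 = 48858715935/59481002861 + 996583 = 59277805132939898/59481002861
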